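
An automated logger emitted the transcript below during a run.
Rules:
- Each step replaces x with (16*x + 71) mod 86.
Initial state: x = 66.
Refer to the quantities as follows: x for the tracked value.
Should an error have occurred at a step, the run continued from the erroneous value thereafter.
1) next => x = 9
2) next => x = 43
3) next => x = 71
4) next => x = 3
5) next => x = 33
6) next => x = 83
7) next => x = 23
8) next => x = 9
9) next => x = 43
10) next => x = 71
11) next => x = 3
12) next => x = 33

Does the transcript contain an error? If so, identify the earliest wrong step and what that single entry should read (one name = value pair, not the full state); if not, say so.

no error

1. x = (16*66 + 71) mod 86 = 9 (matches)
2. x = (16*9 + 71) mod 86 = 43 (same as recorded)
3. x = (16*43 + 71) mod 86 = 71 (in agreement)
4. x = (16*71 + 71) mod 86 = 3 (same as recorded)
5. x = (16*3 + 71) mod 86 = 33 (checks out)
6. x = (16*33 + 71) mod 86 = 83 (matches)
7. x = (16*83 + 71) mod 86 = 23 (same as recorded)
8. x = (16*23 + 71) mod 86 = 9 (verified)
9. x = (16*9 + 71) mod 86 = 43 (consistent with the transcript)
10. x = (16*43 + 71) mod 86 = 71 (confirmed correct)
11. x = (16*71 + 71) mod 86 = 3 (in agreement)
12. x = (16*3 + 71) mod 86 = 33 (consistent with the transcript)
The recomputation confirms every line.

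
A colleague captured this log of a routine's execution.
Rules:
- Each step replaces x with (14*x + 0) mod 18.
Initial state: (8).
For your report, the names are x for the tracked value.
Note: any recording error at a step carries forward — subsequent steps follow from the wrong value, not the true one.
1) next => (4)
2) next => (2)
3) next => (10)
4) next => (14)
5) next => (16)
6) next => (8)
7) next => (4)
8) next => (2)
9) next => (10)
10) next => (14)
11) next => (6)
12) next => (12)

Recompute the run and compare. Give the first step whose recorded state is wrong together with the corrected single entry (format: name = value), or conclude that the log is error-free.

Recomputing the run from the initial state:
step 1: x = 4
step 2: x = 2
step 3: x = 10
step 4: x = 14
step 5: x = 16
step 6: x = 8
step 7: x = 4
step 8: x = 2
step 9: x = 10
step 10: x = 14
step 11: x = 16
step 12: x = 8
The first disagreement with the log is at step 11, where the value should be x = 16.

step 11, x = 16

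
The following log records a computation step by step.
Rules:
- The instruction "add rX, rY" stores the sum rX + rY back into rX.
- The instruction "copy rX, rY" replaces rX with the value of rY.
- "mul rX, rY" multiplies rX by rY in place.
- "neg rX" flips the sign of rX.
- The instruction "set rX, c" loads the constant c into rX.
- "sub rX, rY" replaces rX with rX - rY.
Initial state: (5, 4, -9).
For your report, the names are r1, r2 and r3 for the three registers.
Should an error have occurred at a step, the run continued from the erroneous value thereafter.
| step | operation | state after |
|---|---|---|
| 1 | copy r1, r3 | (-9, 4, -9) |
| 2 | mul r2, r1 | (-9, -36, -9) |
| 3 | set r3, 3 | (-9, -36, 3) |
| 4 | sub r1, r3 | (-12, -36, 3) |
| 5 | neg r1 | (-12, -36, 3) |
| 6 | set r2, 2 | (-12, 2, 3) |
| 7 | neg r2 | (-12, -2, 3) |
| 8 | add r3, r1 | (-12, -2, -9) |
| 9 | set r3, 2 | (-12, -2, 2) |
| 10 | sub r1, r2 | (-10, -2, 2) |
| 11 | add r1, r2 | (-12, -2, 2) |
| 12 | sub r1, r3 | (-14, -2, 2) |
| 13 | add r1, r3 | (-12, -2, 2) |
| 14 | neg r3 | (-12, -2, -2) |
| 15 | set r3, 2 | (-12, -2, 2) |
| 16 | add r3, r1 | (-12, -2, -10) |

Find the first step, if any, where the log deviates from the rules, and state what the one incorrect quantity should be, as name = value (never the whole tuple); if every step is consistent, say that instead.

step 5, r1 = 12

1. r1 = -9 (same as recorded)
2. r2 = 4 * -9 = -36 (consistent with the log)
3. r3 = 3 (exactly as logged)
4. r1 = -9 - 3 = -12 (same as recorded)
5. r1 = -(-12) = 12 (this is not what the log shows)
That makes step 5 the first incorrect line — r1 = 12 is what it should show.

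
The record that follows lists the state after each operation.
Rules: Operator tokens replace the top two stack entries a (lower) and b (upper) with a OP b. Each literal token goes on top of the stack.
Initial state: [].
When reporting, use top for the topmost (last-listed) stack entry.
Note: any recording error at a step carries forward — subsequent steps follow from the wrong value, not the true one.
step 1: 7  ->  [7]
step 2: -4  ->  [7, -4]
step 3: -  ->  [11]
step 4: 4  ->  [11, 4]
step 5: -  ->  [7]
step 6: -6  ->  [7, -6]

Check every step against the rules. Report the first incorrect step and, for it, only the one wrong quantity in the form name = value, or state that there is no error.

no error

step 1: push 7: top = 7 -> exactly as logged
step 2: push -4: top = -4 -> in agreement
step 3: 7 - -4 = 11 -> checks out
step 4: push 4: top = 4 -> agrees with the record
step 5: 11 - 4 = 7 -> exactly as logged
step 6: push -6: top = -6 -> exactly as logged
No step deviates from the rules.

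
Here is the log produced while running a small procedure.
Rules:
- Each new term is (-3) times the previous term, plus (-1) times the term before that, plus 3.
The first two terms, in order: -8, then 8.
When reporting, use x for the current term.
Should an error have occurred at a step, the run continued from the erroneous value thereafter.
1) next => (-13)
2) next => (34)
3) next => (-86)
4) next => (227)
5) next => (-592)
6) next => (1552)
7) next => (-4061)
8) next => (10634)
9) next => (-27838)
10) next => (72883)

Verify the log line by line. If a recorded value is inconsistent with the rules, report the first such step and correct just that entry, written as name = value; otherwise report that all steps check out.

Step 1: x = -3*(8) + (-1)*(-8) + (3) = -13 — same as recorded.
Step 2: x = -3*(-13) + (-1)*(8) + (3) = 34 — in agreement.
Step 3: x = -3*(34) + (-1)*(-13) + (3) = -86 — verified.
Step 4: x = -3*(-86) + (-1)*(34) + (3) = 227 — agrees with the log.
Step 5: x = -3*(227) + (-1)*(-86) + (3) = -592 — in agreement.
Step 6: x = -3*(-592) + (-1)*(227) + (3) = 1552 — in agreement.
Step 7: x = -3*(1552) + (-1)*(-592) + (3) = -4061 — in agreement.
Step 8: x = -3*(-4061) + (-1)*(1552) + (3) = 10634 — matches.
Step 9: x = -3*(10634) + (-1)*(-4061) + (3) = -27838 — verified.
Step 10: x = -3*(-27838) + (-1)*(10634) + (3) = 72883 — confirmed correct.
All steps check out; nothing to correct.

no error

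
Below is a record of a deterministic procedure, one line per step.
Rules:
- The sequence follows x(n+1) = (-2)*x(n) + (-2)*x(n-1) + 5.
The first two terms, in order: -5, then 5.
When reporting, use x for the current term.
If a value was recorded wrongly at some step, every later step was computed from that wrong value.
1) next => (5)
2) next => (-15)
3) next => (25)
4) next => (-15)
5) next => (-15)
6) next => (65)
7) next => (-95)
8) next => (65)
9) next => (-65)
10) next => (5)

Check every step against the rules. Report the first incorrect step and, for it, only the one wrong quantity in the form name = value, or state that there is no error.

step 9, x = 65

Recomputing the run from the initial state:
step 1: x = 5
step 2: x = -15
step 3: x = 25
step 4: x = -15
step 5: x = -15
step 6: x = 65
step 7: x = -95
step 8: x = 65
step 9: x = 65
step 10: x = -255
The first disagreement with the record is at step 9, where the value should be x = 65.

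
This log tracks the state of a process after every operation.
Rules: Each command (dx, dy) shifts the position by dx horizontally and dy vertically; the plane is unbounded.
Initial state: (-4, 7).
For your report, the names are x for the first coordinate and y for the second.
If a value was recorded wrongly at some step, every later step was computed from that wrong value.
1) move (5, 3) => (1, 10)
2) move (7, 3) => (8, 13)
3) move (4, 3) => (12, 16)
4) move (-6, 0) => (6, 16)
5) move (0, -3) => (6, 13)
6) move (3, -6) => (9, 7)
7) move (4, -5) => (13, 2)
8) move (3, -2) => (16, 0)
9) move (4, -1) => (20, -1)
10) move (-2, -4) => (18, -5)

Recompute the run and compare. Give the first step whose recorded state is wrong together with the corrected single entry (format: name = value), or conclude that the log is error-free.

no error

Recomputing the run from the initial state:
step 1: x = 1, y = 10
step 2: x = 8, y = 13
step 3: x = 12, y = 16
step 4: x = 6, y = 16
step 5: x = 6, y = 13
step 6: x = 9, y = 7
step 7: x = 13, y = 2
step 8: x = 16, y = 0
step 9: x = 20, y = -1
step 10: x = 18, y = -5
This matches the log at every step.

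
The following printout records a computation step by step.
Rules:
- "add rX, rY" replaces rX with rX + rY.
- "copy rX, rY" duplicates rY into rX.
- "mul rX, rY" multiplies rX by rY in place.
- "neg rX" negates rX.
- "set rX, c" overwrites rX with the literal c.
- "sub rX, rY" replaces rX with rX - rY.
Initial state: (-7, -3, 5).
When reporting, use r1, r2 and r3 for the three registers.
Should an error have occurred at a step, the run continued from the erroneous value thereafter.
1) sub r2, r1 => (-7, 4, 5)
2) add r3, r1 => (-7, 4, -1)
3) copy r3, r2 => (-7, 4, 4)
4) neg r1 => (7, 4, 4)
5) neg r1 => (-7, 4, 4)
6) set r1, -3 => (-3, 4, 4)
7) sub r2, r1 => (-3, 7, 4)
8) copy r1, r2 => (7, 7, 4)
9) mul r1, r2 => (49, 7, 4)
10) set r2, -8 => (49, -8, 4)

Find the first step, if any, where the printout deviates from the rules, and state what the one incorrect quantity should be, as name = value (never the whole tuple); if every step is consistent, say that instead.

Recomputing the run from the initial state:
step 1: r1 = -7, r2 = 4, r3 = 5
step 2: r1 = -7, r2 = 4, r3 = -2
step 3: r1 = -7, r2 = 4, r3 = 4
step 4: r1 = 7, r2 = 4, r3 = 4
step 5: r1 = -7, r2 = 4, r3 = 4
step 6: r1 = -3, r2 = 4, r3 = 4
step 7: r1 = -3, r2 = 7, r3 = 4
step 8: r1 = 7, r2 = 7, r3 = 4
step 9: r1 = 49, r2 = 7, r3 = 4
step 10: r1 = 49, r2 = -8, r3 = 4
The first disagreement with the printout is at step 2, where the value should be r3 = -2.

step 2, r3 = -2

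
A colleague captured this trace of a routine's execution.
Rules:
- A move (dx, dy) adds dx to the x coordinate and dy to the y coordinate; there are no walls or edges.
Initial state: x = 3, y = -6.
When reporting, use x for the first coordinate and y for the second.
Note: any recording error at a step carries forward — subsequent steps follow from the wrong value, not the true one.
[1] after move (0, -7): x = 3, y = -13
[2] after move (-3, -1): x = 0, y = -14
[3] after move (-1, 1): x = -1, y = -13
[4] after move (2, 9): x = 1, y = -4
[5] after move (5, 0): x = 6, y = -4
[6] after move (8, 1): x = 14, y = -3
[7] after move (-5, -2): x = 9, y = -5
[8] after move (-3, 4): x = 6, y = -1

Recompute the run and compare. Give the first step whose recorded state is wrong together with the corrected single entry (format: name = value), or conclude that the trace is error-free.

Step 1: x = 3 + (0) = 3, y = -6 + (-7) = -13 — consistent with the trace.
Step 2: x = 3 + (-3) = 0, y = -13 + (-1) = -14 — checks out.
Step 3: x = 0 + (-1) = -1, y = -14 + (1) = -13 — in agreement.
Step 4: x = -1 + (2) = 1, y = -13 + (9) = -4 — confirmed correct.
Step 5: x = 1 + (5) = 6, y = -4 + (0) = -4 — same as recorded.
Step 6: x = 6 + (8) = 14, y = -4 + (1) = -3 — in agreement.
Step 7: x = 14 + (-5) = 9, y = -3 + (-2) = -5 — verified.
Step 8: x = 9 + (-3) = 6, y = -5 + (4) = -1 — confirmed correct.
The recomputation confirms every line.

no error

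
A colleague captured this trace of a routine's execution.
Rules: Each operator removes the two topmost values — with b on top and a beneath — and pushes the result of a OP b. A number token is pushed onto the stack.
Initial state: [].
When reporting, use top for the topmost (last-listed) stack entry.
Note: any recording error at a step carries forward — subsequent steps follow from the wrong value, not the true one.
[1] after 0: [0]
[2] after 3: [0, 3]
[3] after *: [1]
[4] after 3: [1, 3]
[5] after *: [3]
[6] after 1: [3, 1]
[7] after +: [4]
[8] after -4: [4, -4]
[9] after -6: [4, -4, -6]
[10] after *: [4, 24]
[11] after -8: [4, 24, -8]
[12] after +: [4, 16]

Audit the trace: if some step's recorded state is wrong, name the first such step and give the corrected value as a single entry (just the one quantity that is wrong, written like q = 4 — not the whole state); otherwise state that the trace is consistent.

step 3, top = 0

Recomputing the run from the initial state:
step 1: [0]
step 2: [0, 3]
step 3: [0]
step 4: [0, 3]
step 5: [0]
step 6: [0, 1]
step 7: [1]
step 8: [1, -4]
step 9: [1, -4, -6]
step 10: [1, 24]
step 11: [1, 24, -8]
step 12: [1, 16]
The first disagreement with the trace is at step 3, where the value should be top = 0.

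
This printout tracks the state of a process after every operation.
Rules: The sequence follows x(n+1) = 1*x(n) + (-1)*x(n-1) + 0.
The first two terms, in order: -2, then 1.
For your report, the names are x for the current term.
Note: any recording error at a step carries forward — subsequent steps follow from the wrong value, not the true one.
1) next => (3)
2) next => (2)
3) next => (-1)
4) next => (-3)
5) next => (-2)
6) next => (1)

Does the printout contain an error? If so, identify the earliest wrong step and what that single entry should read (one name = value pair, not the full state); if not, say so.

no error

step 1: x = 1*(1) + (-1)*(-2) + (0) = 3 -> matches
step 2: x = 1*(3) + (-1)*(1) + (0) = 2 -> matches
step 3: x = 1*(2) + (-1)*(3) + (0) = -1 -> consistent with the printout
step 4: x = 1*(-1) + (-1)*(2) + (0) = -3 -> same as recorded
step 5: x = 1*(-3) + (-1)*(-1) + (0) = -2 -> matches
step 6: x = 1*(-2) + (-1)*(-3) + (0) = 1 -> same as recorded
No step deviates from the rules.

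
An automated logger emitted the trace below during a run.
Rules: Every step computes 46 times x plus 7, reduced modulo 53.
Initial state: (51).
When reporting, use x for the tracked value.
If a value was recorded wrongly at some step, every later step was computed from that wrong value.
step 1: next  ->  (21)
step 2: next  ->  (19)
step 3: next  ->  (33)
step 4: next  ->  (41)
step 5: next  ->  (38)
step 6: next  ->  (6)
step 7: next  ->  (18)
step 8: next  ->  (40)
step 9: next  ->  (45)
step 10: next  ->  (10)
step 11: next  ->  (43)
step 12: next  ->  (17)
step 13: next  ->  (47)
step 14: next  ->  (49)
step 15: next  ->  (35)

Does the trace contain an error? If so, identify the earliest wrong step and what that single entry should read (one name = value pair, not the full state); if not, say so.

step 12, x = 24

Step 1: x = (46*51 + 7) mod 53 = 21 — checks out.
Step 2: x = (46*21 + 7) mod 53 = 19 — in agreement.
Step 3: x = (46*19 + 7) mod 53 = 33 — in agreement.
Step 4: x = (46*33 + 7) mod 53 = 41 — no discrepancy.
Step 5: x = (46*41 + 7) mod 53 = 38 — checks out.
Step 6: x = (46*38 + 7) mod 53 = 6 — checks out.
Step 7: x = (46*6 + 7) mod 53 = 18 — exactly as logged.
Step 8: x = (46*18 + 7) mod 53 = 40 — verified.
Step 9: x = (46*40 + 7) mod 53 = 45 — checks out.
Step 10: x = (46*45 + 7) mod 53 = 10 — verified.
Step 11: x = (46*10 + 7) mod 53 = 43 — same as recorded.
Step 12: x = (46*43 + 7) mod 53 = 24 — this is not what the trace shows.
The earliest wrong entry is at step 12: it should read x = 24.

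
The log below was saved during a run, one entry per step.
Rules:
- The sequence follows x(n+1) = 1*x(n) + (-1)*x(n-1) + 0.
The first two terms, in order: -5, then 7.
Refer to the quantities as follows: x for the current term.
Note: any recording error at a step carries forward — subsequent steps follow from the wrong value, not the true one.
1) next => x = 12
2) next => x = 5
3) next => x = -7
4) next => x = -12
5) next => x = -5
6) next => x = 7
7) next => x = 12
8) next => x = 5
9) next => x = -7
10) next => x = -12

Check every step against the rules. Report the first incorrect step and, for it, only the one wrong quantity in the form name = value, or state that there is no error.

1. x = 1*(7) + (-1)*(-5) + (0) = 12 (matches)
2. x = 1*(12) + (-1)*(7) + (0) = 5 (same as recorded)
3. x = 1*(5) + (-1)*(12) + (0) = -7 (exactly as logged)
4. x = 1*(-7) + (-1)*(5) + (0) = -12 (in agreement)
5. x = 1*(-12) + (-1)*(-7) + (0) = -5 (exactly as logged)
6. x = 1*(-5) + (-1)*(-12) + (0) = 7 (in agreement)
7. x = 1*(7) + (-1)*(-5) + (0) = 12 (consistent with the log)
8. x = 1*(12) + (-1)*(7) + (0) = 5 (checks out)
9. x = 1*(5) + (-1)*(12) + (0) = -7 (verified)
10. x = 1*(-7) + (-1)*(5) + (0) = -12 (agrees with the log)
The recomputation confirms every line.

no error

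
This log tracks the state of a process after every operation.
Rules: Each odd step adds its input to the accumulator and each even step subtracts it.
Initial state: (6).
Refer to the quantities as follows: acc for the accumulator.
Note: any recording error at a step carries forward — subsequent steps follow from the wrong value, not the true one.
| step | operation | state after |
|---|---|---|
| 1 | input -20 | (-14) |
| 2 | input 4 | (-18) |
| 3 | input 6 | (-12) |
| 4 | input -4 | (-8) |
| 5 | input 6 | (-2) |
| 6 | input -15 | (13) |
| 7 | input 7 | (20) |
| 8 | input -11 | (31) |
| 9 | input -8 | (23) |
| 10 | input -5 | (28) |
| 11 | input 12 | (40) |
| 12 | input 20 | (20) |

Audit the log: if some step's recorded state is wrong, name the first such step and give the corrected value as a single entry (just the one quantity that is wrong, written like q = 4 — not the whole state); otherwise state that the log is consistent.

no error

Recomputing the run from the initial state:
step 1: acc = -14
step 2: acc = -18
step 3: acc = -12
step 4: acc = -8
step 5: acc = -2
step 6: acc = 13
step 7: acc = 20
step 8: acc = 31
step 9: acc = 23
step 10: acc = 28
step 11: acc = 40
step 12: acc = 20
This matches the log at every step.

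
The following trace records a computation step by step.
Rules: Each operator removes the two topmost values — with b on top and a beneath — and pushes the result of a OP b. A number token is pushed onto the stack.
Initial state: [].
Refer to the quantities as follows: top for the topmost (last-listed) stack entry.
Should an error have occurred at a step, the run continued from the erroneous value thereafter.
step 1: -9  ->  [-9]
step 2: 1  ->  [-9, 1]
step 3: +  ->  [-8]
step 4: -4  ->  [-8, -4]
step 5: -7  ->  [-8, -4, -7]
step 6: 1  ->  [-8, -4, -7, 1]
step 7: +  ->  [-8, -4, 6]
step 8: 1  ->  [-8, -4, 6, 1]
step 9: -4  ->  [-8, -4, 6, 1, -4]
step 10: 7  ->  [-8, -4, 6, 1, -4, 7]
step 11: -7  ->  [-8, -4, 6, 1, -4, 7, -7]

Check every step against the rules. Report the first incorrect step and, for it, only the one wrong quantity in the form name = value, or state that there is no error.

Recomputing the run from the initial state:
step 1: [-9]
step 2: [-9, 1]
step 3: [-8]
step 4: [-8, -4]
step 5: [-8, -4, -7]
step 6: [-8, -4, -7, 1]
step 7: [-8, -4, -6]
step 8: [-8, -4, -6, 1]
step 9: [-8, -4, -6, 1, -4]
step 10: [-8, -4, -6, 1, -4, 7]
step 11: [-8, -4, -6, 1, -4, 7, -7]
The first disagreement with the trace is at step 7, where the value should be top = -6.

step 7, top = -6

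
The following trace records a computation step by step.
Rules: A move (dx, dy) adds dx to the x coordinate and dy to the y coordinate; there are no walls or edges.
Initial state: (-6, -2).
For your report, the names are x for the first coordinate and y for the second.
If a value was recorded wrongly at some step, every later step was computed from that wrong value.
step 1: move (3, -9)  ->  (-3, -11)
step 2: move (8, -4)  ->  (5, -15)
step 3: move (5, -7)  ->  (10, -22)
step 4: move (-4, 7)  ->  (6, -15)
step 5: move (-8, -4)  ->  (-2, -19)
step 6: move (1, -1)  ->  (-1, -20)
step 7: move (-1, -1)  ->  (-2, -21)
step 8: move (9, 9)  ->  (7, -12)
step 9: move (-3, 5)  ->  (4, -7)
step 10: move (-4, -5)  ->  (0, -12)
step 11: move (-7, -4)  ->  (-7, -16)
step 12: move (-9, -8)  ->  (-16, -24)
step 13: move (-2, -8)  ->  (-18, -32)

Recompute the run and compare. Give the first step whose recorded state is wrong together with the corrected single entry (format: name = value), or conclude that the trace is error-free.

1. x = -6 + (3) = -3, y = -2 + (-9) = -11 (consistent with the trace)
2. x = -3 + (8) = 5, y = -11 + (-4) = -15 (checks out)
3. x = 5 + (5) = 10, y = -15 + (-7) = -22 (exactly as logged)
4. x = 10 + (-4) = 6, y = -22 + (7) = -15 (consistent with the trace)
5. x = 6 + (-8) = -2, y = -15 + (-4) = -19 (agrees with the trace)
6. x = -2 + (1) = -1, y = -19 + (-1) = -20 (matches)
7. x = -1 + (-1) = -2, y = -20 + (-1) = -21 (no discrepancy)
8. x = -2 + (9) = 7, y = -21 + (9) = -12 (consistent with the trace)
9. x = 7 + (-3) = 4, y = -12 + (5) = -7 (matches)
10. x = 4 + (-4) = 0, y = -7 + (-5) = -12 (no discrepancy)
11. x = 0 + (-7) = -7, y = -12 + (-4) = -16 (agrees with the trace)
12. x = -7 + (-9) = -16, y = -16 + (-8) = -24 (in agreement)
13. x = -16 + (-2) = -18, y = -24 + (-8) = -32 (exactly as logged)
The whole run recomputes cleanly — no discrepancies.

no error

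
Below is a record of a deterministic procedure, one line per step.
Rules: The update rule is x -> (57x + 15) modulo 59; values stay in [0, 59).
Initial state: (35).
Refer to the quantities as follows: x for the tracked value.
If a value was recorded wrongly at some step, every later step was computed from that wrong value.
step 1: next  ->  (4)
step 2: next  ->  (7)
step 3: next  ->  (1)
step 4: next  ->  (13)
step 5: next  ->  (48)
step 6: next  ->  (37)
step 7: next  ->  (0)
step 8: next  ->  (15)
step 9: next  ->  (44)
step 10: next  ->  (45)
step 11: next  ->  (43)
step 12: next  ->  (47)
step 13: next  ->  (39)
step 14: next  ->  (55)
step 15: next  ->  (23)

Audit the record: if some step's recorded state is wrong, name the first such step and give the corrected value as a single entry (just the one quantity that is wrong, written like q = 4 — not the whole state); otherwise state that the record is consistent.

Step 1: x = (57*35 + 15) mod 59 = 4 — same as recorded.
Step 2: x = (57*4 + 15) mod 59 = 7 — agrees with the record.
Step 3: x = (57*7 + 15) mod 59 = 1 — agrees with the record.
Step 4: x = (57*1 + 15) mod 59 = 13 — in agreement.
Step 5: x = (57*13 + 15) mod 59 = 48 — consistent with the record.
Step 6: x = (57*48 + 15) mod 59 = 37 — consistent with the record.
Step 7: x = (57*37 + 15) mod 59 = 0 — consistent with the record.
Step 8: x = (57*0 + 15) mod 59 = 15 — agrees with the record.
Step 9: x = (57*15 + 15) mod 59 = 44 — same as recorded.
Step 10: x = (57*44 + 15) mod 59 = 45 — no discrepancy.
Step 11: x = (57*45 + 15) mod 59 = 43 — verified.
Step 12: x = (57*43 + 15) mod 59 = 47 — same as recorded.
Step 13: x = (57*47 + 15) mod 59 = 39 — checks out.
Step 14: x = (57*39 + 15) mod 59 = 55 — consistent with the record.
Step 15: x = (57*55 + 15) mod 59 = 23 — matches.
The whole run recomputes cleanly — no discrepancies.

no error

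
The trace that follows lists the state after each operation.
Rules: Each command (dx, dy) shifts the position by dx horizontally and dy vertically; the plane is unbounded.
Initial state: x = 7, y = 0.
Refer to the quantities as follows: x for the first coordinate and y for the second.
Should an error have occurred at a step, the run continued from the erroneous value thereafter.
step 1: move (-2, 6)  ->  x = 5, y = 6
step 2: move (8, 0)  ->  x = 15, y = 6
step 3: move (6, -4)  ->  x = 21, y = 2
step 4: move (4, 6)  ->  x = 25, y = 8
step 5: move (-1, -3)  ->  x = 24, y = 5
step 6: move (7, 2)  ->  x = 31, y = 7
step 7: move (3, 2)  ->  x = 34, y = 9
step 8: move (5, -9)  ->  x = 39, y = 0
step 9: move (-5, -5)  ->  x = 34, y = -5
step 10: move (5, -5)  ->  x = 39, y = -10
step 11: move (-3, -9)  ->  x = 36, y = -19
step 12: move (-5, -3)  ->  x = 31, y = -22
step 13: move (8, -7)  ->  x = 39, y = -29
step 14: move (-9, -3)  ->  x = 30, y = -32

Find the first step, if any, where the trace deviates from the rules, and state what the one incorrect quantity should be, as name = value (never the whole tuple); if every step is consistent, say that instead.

step 2, x = 13

Recomputing the run from the initial state:
step 1: x = 5, y = 6
step 2: x = 13, y = 6
step 3: x = 19, y = 2
step 4: x = 23, y = 8
step 5: x = 22, y = 5
step 6: x = 29, y = 7
step 7: x = 32, y = 9
step 8: x = 37, y = 0
step 9: x = 32, y = -5
step 10: x = 37, y = -10
step 11: x = 34, y = -19
step 12: x = 29, y = -22
step 13: x = 37, y = -29
step 14: x = 28, y = -32
The first disagreement with the trace is at step 2, where the value should be x = 13.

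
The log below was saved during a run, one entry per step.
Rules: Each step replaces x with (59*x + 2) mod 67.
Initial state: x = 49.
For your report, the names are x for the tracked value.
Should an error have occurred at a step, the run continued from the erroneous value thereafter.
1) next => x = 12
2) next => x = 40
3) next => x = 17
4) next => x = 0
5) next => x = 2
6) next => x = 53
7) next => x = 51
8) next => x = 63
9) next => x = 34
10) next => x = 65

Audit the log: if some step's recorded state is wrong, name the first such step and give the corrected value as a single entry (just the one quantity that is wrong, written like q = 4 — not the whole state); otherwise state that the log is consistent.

Step 1: x = (59*49 + 2) mod 67 = 12 — exactly as logged.
Step 2: x = (59*12 + 2) mod 67 = 40 — verified.
Step 3: x = (59*40 + 2) mod 67 = 17 — checks out.
Step 4: x = (59*17 + 2) mod 67 = 0 — checks out.
Step 5: x = (59*0 + 2) mod 67 = 2 — exactly as logged.
Step 6: x = (59*2 + 2) mod 67 = 53 — checks out.
Step 7: x = (59*53 + 2) mod 67 = 47 — the entry is off here.
Step 7 is the first one off; corrected, x = 47.

step 7, x = 47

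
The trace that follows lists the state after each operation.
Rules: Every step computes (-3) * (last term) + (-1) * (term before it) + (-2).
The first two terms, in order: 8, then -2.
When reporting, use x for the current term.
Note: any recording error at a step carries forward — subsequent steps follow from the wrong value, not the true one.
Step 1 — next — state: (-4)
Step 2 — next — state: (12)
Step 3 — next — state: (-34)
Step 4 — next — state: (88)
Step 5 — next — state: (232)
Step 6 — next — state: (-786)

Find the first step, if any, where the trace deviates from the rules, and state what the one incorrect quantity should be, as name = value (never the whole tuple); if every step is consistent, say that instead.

step 5, x = -232

Recomputing the run from the initial state:
step 1: x = -4
step 2: x = 12
step 3: x = -34
step 4: x = 88
step 5: x = -232
step 6: x = 606
The first disagreement with the trace is at step 5, where the value should be x = -232.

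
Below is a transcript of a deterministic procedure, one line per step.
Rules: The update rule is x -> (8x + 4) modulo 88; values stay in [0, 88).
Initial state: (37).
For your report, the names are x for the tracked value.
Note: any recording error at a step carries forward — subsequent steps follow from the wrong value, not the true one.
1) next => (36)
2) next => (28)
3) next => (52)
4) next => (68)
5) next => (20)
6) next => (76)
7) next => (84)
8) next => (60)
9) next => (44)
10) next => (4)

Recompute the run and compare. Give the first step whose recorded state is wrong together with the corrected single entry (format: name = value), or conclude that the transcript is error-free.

no error

step 1: x = (8*37 + 4) mod 88 = 36 -> matches
step 2: x = (8*36 + 4) mod 88 = 28 -> verified
step 3: x = (8*28 + 4) mod 88 = 52 -> checks out
step 4: x = (8*52 + 4) mod 88 = 68 -> verified
step 5: x = (8*68 + 4) mod 88 = 20 -> verified
step 6: x = (8*20 + 4) mod 88 = 76 -> checks out
step 7: x = (8*76 + 4) mod 88 = 84 -> agrees with the transcript
step 8: x = (8*84 + 4) mod 88 = 60 -> matches
step 9: x = (8*60 + 4) mod 88 = 44 -> same as recorded
step 10: x = (8*44 + 4) mod 88 = 4 -> in agreement
Nothing is out of place; the run is error-free.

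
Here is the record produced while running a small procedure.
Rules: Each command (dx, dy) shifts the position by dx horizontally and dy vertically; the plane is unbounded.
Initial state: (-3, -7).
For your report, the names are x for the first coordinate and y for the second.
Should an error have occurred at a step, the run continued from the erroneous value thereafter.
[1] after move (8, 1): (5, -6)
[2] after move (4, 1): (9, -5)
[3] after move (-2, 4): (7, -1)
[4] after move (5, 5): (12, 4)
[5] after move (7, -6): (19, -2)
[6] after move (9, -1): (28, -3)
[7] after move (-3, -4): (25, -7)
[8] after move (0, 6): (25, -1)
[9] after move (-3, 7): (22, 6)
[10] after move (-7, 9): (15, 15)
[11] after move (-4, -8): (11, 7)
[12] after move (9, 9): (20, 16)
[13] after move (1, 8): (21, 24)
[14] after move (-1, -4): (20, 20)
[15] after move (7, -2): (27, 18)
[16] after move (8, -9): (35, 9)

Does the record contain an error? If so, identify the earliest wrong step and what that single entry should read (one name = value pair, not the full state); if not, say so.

no error

step 1: x = -3 + (8) = 5, y = -7 + (1) = -6 -> no discrepancy
step 2: x = 5 + (4) = 9, y = -6 + (1) = -5 -> agrees with the record
step 3: x = 9 + (-2) = 7, y = -5 + (4) = -1 -> in agreement
step 4: x = 7 + (5) = 12, y = -1 + (5) = 4 -> consistent with the record
step 5: x = 12 + (7) = 19, y = 4 + (-6) = -2 -> checks out
step 6: x = 19 + (9) = 28, y = -2 + (-1) = -3 -> in agreement
step 7: x = 28 + (-3) = 25, y = -3 + (-4) = -7 -> confirmed correct
step 8: x = 25 + (0) = 25, y = -7 + (6) = -1 -> same as recorded
step 9: x = 25 + (-3) = 22, y = -1 + (7) = 6 -> matches
step 10: x = 22 + (-7) = 15, y = 6 + (9) = 15 -> consistent with the record
step 11: x = 15 + (-4) = 11, y = 15 + (-8) = 7 -> verified
step 12: x = 11 + (9) = 20, y = 7 + (9) = 16 -> agrees with the record
step 13: x = 20 + (1) = 21, y = 16 + (8) = 24 -> exactly as logged
step 14: x = 21 + (-1) = 20, y = 24 + (-4) = 20 -> consistent with the record
step 15: x = 20 + (7) = 27, y = 20 + (-2) = 18 -> in agreement
step 16: x = 27 + (8) = 35, y = 18 + (-9) = 9 -> same as recorded
Every step is consistent.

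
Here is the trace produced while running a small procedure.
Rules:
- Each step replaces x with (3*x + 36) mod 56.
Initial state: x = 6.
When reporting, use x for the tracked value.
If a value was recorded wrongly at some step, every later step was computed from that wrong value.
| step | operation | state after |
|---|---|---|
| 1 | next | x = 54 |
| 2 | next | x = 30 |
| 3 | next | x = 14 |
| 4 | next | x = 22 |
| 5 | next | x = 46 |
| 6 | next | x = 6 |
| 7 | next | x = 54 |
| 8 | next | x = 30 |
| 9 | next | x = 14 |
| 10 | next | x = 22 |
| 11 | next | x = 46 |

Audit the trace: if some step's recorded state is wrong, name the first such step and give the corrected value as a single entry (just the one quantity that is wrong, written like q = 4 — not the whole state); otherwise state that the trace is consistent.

no error

step 1: x = (3*6 + 36) mod 56 = 54 -> in agreement
step 2: x = (3*54 + 36) mod 56 = 30 -> no discrepancy
step 3: x = (3*30 + 36) mod 56 = 14 -> matches
step 4: x = (3*14 + 36) mod 56 = 22 -> same as recorded
step 5: x = (3*22 + 36) mod 56 = 46 -> verified
step 6: x = (3*46 + 36) mod 56 = 6 -> verified
step 7: x = (3*6 + 36) mod 56 = 54 -> same as recorded
step 8: x = (3*54 + 36) mod 56 = 30 -> same as recorded
step 9: x = (3*30 + 36) mod 56 = 14 -> verified
step 10: x = (3*14 + 36) mod 56 = 22 -> confirmed correct
step 11: x = (3*22 + 36) mod 56 = 46 -> confirmed correct
Each recorded entry agrees with the recomputation.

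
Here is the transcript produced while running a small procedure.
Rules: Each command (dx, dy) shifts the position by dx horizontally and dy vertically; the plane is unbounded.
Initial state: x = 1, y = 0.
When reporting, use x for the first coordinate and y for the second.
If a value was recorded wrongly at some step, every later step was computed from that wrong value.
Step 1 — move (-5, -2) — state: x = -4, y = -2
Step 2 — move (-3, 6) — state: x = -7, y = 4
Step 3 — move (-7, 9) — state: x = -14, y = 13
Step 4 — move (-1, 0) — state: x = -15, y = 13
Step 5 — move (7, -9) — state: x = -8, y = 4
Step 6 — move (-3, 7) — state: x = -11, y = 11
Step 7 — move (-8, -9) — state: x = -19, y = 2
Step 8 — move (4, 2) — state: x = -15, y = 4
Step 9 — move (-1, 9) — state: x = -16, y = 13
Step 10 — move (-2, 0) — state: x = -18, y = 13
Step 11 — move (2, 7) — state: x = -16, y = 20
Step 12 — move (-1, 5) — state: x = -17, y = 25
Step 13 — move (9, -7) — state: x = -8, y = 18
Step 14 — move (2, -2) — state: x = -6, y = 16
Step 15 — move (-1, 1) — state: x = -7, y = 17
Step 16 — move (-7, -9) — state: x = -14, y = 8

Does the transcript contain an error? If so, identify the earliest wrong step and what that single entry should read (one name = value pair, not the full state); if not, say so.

step 1: x = 1 + (-5) = -4, y = 0 + (-2) = -2 -> checks out
step 2: x = -4 + (-3) = -7, y = -2 + (6) = 4 -> verified
step 3: x = -7 + (-7) = -14, y = 4 + (9) = 13 -> confirmed correct
step 4: x = -14 + (-1) = -15, y = 13 + (0) = 13 -> agrees with the transcript
step 5: x = -15 + (7) = -8, y = 13 + (-9) = 4 -> confirmed correct
step 6: x = -8 + (-3) = -11, y = 4 + (7) = 11 -> confirmed correct
step 7: x = -11 + (-8) = -19, y = 11 + (-9) = 2 -> same as recorded
step 8: x = -19 + (4) = -15, y = 2 + (2) = 4 -> in agreement
step 9: x = -15 + (-1) = -16, y = 4 + (9) = 13 -> confirmed correct
step 10: x = -16 + (-2) = -18, y = 13 + (0) = 13 -> checks out
step 11: x = -18 + (2) = -16, y = 13 + (7) = 20 -> no discrepancy
step 12: x = -16 + (-1) = -17, y = 20 + (5) = 25 -> same as recorded
step 13: x = -17 + (9) = -8, y = 25 + (-7) = 18 -> same as recorded
step 14: x = -8 + (2) = -6, y = 18 + (-2) = 16 -> in agreement
step 15: x = -6 + (-1) = -7, y = 16 + (1) = 17 -> checks out
step 16: x = -7 + (-7) = -14, y = 17 + (-9) = 8 -> same as recorded
Each recorded entry agrees with the recomputation.

no error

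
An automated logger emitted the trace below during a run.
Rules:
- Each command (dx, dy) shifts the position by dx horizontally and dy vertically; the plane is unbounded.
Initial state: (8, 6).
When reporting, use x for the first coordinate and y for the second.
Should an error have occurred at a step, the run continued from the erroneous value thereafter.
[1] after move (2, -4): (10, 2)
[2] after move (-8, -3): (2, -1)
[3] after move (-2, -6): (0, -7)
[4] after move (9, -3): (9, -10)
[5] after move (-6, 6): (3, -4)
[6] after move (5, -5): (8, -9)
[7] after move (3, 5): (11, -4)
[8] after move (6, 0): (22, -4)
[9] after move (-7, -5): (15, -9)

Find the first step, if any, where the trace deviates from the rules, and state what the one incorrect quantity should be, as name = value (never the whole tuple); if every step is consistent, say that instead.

Step 1: x = 8 + (2) = 10, y = 6 + (-4) = 2 — agrees with the trace.
Step 2: x = 10 + (-8) = 2, y = 2 + (-3) = -1 — confirmed correct.
Step 3: x = 2 + (-2) = 0, y = -1 + (-6) = -7 — same as recorded.
Step 4: x = 0 + (9) = 9, y = -7 + (-3) = -10 — checks out.
Step 5: x = 9 + (-6) = 3, y = -10 + (6) = -4 — matches.
Step 6: x = 3 + (5) = 8, y = -4 + (-5) = -9 — checks out.
Step 7: x = 8 + (3) = 11, y = -9 + (5) = -4 — exactly as logged.
Step 8: x = 11 + (6) = 17, y = -4 + (0) = -4 — first mismatch against the trace.
First incorrect step: 8; the correct value is x = 17.

step 8, x = 17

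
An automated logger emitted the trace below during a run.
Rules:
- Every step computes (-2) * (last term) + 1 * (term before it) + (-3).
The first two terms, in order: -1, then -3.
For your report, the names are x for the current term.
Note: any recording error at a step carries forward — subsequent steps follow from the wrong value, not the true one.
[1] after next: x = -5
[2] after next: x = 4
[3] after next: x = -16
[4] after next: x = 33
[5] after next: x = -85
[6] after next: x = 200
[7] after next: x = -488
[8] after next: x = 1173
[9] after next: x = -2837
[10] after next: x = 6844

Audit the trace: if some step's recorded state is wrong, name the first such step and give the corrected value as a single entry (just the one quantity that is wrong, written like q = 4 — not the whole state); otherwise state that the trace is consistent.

step 1, x = 2

Step 1: x = -2*(-3) + (1)*(-1) + (-3) = 2 — first mismatch against the trace.
Step 1 is the first one off; corrected, x = 2.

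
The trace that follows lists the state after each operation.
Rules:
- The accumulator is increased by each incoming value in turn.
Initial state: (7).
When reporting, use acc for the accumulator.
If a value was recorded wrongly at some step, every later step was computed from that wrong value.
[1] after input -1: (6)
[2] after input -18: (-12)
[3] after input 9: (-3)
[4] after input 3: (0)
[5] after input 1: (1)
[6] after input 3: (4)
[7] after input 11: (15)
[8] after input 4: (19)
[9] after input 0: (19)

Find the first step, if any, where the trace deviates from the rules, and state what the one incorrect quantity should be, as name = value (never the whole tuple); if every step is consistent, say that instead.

no error

1. acc = 7 + -1 = 6 (matches)
2. acc = 6 + -18 = -12 (in agreement)
3. acc = -12 + 9 = -3 (checks out)
4. acc = -3 + 3 = 0 (same as recorded)
5. acc = 0 + 1 = 1 (same as recorded)
6. acc = 1 + 3 = 4 (consistent with the trace)
7. acc = 4 + 11 = 15 (exactly as logged)
8. acc = 15 + 4 = 19 (same as recorded)
9. acc = 19 + 0 = 19 (confirmed correct)
The whole run recomputes cleanly — no discrepancies.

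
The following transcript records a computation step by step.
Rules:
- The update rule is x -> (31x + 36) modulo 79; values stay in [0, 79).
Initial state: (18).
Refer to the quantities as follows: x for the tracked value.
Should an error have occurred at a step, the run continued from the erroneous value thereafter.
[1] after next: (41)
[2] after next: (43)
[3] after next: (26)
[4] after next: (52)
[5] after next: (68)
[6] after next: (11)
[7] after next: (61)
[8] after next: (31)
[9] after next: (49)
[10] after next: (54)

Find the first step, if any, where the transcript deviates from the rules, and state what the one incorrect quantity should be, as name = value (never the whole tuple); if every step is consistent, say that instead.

no error

step 1: x = (31*18 + 36) mod 79 = 41 -> exactly as logged
step 2: x = (31*41 + 36) mod 79 = 43 -> verified
step 3: x = (31*43 + 36) mod 79 = 26 -> same as recorded
step 4: x = (31*26 + 36) mod 79 = 52 -> same as recorded
step 5: x = (31*52 + 36) mod 79 = 68 -> verified
step 6: x = (31*68 + 36) mod 79 = 11 -> matches
step 7: x = (31*11 + 36) mod 79 = 61 -> confirmed correct
step 8: x = (31*61 + 36) mod 79 = 31 -> consistent with the transcript
step 9: x = (31*31 + 36) mod 79 = 49 -> same as recorded
step 10: x = (31*49 + 36) mod 79 = 54 -> matches
The whole run recomputes cleanly — no discrepancies.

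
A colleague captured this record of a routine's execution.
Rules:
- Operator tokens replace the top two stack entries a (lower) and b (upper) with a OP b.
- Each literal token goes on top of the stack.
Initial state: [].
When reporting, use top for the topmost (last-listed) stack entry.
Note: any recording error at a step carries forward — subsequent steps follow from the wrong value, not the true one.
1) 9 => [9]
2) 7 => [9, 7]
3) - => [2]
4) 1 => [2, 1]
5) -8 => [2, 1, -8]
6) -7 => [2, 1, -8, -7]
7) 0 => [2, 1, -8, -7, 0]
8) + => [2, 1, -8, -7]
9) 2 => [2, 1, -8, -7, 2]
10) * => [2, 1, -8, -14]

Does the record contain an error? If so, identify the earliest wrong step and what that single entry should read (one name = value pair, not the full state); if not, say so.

Recomputing the run from the initial state:
step 1: [9]
step 2: [9, 7]
step 3: [2]
step 4: [2, 1]
step 5: [2, 1, -8]
step 6: [2, 1, -8, -7]
step 7: [2, 1, -8, -7, 0]
step 8: [2, 1, -8, -7]
step 9: [2, 1, -8, -7, 2]
step 10: [2, 1, -8, -14]
This matches the record at every step.

no error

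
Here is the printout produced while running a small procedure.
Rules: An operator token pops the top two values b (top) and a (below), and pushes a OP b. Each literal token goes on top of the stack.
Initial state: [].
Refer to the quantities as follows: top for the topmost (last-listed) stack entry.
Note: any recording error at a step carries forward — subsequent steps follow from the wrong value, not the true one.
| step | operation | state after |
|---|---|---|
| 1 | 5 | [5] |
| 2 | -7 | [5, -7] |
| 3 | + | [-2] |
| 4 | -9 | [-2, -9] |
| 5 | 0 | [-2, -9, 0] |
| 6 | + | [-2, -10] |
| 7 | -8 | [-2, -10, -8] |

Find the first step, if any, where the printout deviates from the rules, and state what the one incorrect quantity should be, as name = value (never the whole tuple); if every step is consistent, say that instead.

step 6, top = -9

step 1: push 5: top = 5 -> in agreement
step 2: push -7: top = -7 -> in agreement
step 3: 5 + -7 = -2 -> exactly as logged
step 4: push -9: top = -9 -> consistent with the printout
step 5: push 0: top = 0 -> consistent with the printout
step 6: -9 + 0 = -9 -> the entry is off here
Step 6 is the first one off; corrected, top = -9.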